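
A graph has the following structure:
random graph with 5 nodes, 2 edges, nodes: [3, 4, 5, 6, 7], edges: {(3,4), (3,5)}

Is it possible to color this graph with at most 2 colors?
A valid 2-coloring: color 1: [3, 6, 7]; color 2: [4, 5].
(χ(G) = 2 ≤ 2.)

Yes, G is 2-colorable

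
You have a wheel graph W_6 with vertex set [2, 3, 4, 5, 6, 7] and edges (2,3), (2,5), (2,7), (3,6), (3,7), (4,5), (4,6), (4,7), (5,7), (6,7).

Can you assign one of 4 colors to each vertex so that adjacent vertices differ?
Yes, G is 4-colorable

A valid 4-coloring: color 1: [7]; color 2: [3, 5]; color 3: [2, 4]; color 4: [6].
(χ(G) = 4 ≤ 4.)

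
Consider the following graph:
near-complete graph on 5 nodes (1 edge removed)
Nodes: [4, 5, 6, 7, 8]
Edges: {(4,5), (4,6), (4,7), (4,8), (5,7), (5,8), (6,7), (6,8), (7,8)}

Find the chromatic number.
Clique number ω(G) = 4 (lower bound: χ ≥ ω).
The clique on [4, 5, 7, 8] has size 4, forcing χ ≥ 4, and the coloring below uses 4 colors, so χ(G) = 4.
A valid 4-coloring: color 1: [8]; color 2: [7]; color 3: [4]; color 4: [5, 6].

χ(G) = 4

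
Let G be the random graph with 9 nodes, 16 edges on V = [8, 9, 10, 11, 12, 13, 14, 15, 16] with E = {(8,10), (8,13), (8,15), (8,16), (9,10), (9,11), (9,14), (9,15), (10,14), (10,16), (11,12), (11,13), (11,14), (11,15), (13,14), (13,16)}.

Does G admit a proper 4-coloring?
A valid 4-coloring: color 1: [10, 11]; color 2: [9, 12, 13]; color 3: [8, 14]; color 4: [15, 16].
(χ(G) = 4 ≤ 4.)

Yes, G is 4-colorable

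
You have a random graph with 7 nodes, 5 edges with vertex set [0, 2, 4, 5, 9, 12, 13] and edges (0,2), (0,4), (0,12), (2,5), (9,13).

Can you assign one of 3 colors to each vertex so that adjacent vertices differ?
A valid 3-coloring: color 1: [0, 5, 9]; color 2: [2, 4, 12, 13].
(χ(G) = 2 ≤ 3.)

Yes, G is 3-colorable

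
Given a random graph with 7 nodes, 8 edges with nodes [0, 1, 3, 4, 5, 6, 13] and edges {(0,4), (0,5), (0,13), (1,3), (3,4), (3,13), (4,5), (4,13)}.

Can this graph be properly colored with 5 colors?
Yes, G is 5-colorable

A valid 5-coloring: color 1: [1, 4, 6]; color 2: [0, 3]; color 3: [5, 13].
(χ(G) = 3 ≤ 5.)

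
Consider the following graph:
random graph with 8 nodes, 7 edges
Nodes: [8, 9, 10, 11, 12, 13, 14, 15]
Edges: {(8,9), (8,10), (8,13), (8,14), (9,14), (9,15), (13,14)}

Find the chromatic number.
Clique number ω(G) = 3 (lower bound: χ ≥ ω).
The clique on [8, 9, 14] has size 3, forcing χ ≥ 3, and the coloring below uses 3 colors, so χ(G) = 3.
A valid 3-coloring: color 1: [8, 11, 12, 15]; color 2: [9, 10, 13]; color 3: [14].

χ(G) = 3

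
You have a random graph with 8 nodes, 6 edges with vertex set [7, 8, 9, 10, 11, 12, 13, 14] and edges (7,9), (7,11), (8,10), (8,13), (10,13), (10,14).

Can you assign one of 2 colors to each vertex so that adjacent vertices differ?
No, G is not 2-colorable

The clique on vertices [8, 10, 13] has size 3 > 2, so it alone needs 3 colors.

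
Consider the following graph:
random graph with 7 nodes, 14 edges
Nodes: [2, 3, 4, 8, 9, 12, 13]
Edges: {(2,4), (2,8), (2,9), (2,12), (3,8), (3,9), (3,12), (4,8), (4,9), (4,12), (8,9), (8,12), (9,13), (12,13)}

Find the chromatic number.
χ(G) = 4

Clique number ω(G) = 4 (lower bound: χ ≥ ω).
The clique on [2, 4, 8, 9] has size 4, forcing χ ≥ 4, and the coloring below uses 4 colors, so χ(G) = 4.
A valid 4-coloring: color 1: [9, 12]; color 2: [8, 13]; color 3: [2, 3]; color 4: [4].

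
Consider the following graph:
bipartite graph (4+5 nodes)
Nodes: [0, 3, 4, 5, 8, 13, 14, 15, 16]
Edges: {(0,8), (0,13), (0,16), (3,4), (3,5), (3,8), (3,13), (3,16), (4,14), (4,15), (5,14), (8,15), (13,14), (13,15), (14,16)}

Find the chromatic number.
Clique number ω(G) = 2 (lower bound: χ ≥ ω).
The graph is bipartite (no odd cycle), so 2 colors suffice: χ(G) = 2.
A valid 2-coloring: color 1: [0, 3, 14, 15]; color 2: [4, 5, 8, 13, 16].

χ(G) = 2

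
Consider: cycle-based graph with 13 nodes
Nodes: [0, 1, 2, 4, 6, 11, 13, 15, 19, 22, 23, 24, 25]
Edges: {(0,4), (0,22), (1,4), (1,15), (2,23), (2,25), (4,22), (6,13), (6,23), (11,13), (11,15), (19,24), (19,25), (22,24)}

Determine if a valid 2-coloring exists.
The clique on vertices [0, 4, 22] has size 3 > 2, so it alone needs 3 colors.

No, G is not 2-colorable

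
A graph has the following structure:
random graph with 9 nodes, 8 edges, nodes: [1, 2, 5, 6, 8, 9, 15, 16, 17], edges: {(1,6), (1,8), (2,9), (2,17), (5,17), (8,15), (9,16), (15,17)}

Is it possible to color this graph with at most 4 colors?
Yes, G is 4-colorable

A valid 4-coloring: color 1: [6, 8, 9, 17]; color 2: [1, 2, 5, 15, 16].
(χ(G) = 2 ≤ 4.)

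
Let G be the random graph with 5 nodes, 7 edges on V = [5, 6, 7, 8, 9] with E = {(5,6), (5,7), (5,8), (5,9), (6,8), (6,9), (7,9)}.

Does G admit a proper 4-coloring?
A valid 4-coloring: color 1: [5]; color 2: [8, 9]; color 3: [6, 7].
(χ(G) = 3 ≤ 4.)

Yes, G is 4-colorable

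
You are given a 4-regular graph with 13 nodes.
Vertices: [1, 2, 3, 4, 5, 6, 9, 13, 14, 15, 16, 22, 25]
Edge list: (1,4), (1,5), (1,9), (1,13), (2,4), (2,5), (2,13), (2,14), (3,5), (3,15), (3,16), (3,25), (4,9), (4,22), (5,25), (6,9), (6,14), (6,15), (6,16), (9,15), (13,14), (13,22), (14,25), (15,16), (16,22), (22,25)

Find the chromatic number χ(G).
Clique number ω(G) = 3 (lower bound: χ ≥ ω).
The clique on [1, 4, 9] has size 3, forcing χ ≥ 3, and the coloring below uses 3 colors, so χ(G) = 3.
A valid 3-coloring: color 1: [4, 5, 14, 15]; color 2: [1, 2, 3, 6, 22]; color 3: [9, 13, 16, 25].

χ(G) = 3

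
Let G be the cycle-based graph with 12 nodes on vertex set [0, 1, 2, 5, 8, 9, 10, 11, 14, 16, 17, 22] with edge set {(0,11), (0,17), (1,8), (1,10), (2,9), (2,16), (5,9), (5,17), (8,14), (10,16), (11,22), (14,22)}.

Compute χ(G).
χ(G) = 2

Clique number ω(G) = 2 (lower bound: χ ≥ ω).
The graph is bipartite (no odd cycle), so 2 colors suffice: χ(G) = 2.
A valid 2-coloring: color 1: [1, 9, 11, 14, 16, 17]; color 2: [0, 2, 5, 8, 10, 22].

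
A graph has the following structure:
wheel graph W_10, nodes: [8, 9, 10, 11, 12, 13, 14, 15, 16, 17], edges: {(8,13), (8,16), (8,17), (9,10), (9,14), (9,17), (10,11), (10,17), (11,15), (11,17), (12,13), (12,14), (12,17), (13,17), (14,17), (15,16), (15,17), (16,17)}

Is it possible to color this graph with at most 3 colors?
Odd cycle [8, 16, 15, 11, 10, 9, 14, 12, 13] needs 3 colors (χ ≥ 3).
Vertex 17 is adjacent to every vertex of [8, 9, 10, 11, 12, 13, 14, 15, 16], which already need 3 colors among themselves, so 17 needs a new color (χ ≥ 4).
Hence χ(G) ≥ 4 > 3, so no proper 3-coloring exists.

No, G is not 3-colorable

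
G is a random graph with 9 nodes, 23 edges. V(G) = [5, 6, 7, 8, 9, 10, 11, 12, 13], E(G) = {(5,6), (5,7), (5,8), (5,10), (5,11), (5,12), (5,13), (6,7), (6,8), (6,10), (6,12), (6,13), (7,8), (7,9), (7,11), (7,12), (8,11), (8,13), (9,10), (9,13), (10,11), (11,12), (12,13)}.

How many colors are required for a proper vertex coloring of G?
χ(G) = 4

Clique number ω(G) = 4 (lower bound: χ ≥ ω).
The clique on [5, 7, 8, 11] has size 4, forcing χ ≥ 4, and the coloring below uses 4 colors, so χ(G) = 4.
A valid 4-coloring: color 1: [5, 9]; color 2: [6, 11]; color 3: [7, 10, 13]; color 4: [8, 12].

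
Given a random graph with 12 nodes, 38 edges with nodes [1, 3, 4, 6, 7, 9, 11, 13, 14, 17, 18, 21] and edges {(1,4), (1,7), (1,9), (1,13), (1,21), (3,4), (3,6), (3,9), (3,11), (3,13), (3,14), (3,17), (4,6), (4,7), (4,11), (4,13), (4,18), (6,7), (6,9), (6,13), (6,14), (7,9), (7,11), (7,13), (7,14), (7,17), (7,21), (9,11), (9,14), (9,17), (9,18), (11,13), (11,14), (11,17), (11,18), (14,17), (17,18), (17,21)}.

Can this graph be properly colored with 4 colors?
The clique on vertices [3, 9, 11, 14, 17] has size 5 > 4, so it alone needs 5 colors.

No, G is not 4-colorable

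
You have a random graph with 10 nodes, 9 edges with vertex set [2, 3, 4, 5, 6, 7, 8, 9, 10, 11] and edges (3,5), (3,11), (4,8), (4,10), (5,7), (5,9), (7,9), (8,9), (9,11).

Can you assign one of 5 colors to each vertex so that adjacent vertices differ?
Yes, G is 5-colorable

A valid 5-coloring: color 1: [2, 3, 4, 6, 9]; color 2: [5, 8, 10, 11]; color 3: [7].
(χ(G) = 3 ≤ 5.)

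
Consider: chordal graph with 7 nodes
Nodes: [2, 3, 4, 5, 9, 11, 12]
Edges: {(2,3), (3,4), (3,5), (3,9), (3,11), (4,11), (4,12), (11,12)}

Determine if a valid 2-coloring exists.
The clique on vertices [3, 4, 11] has size 3 > 2, so it alone needs 3 colors.

No, G is not 2-colorable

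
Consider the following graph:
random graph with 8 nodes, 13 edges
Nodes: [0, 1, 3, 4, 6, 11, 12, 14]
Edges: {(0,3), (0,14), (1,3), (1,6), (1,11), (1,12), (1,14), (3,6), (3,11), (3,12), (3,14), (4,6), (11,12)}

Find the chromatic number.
χ(G) = 4

Clique number ω(G) = 4 (lower bound: χ ≥ ω).
The clique on [1, 3, 11, 12] has size 4, forcing χ ≥ 4, and the coloring below uses 4 colors, so χ(G) = 4.
A valid 4-coloring: color 1: [3, 4]; color 2: [0, 1]; color 3: [6, 12, 14]; color 4: [11].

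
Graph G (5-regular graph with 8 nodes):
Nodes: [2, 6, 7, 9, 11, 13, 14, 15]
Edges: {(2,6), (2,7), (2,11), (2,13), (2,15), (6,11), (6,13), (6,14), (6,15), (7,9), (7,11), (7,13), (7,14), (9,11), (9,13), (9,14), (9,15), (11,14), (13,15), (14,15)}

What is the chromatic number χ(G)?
χ(G) = 4

Clique number ω(G) = 4 (lower bound: χ ≥ ω).
The clique on [7, 9, 11, 14] has size 4, forcing χ ≥ 4, and the coloring below uses 4 colors, so χ(G) = 4.
A valid 4-coloring: color 1: [13, 14]; color 2: [2, 9]; color 3: [6, 7]; color 4: [11, 15].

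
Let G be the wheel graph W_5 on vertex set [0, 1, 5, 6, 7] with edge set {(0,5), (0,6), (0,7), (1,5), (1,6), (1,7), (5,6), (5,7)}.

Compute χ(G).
χ(G) = 3

Clique number ω(G) = 3 (lower bound: χ ≥ ω).
The clique on [0, 5, 6] has size 3, forcing χ ≥ 3, and the coloring below uses 3 colors, so χ(G) = 3.
A valid 3-coloring: color 1: [5]; color 2: [6, 7]; color 3: [0, 1].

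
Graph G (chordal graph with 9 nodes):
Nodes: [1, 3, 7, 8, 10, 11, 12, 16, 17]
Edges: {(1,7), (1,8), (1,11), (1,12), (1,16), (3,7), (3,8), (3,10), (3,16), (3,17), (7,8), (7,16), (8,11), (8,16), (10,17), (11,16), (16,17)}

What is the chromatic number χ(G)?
Clique number ω(G) = 4 (lower bound: χ ≥ ω).
The clique on [1, 8, 11, 16] has size 4, forcing χ ≥ 4, and the coloring below uses 4 colors, so χ(G) = 4.
A valid 4-coloring: color 1: [10, 12, 16]; color 2: [8, 17]; color 3: [1, 3]; color 4: [7, 11].

χ(G) = 4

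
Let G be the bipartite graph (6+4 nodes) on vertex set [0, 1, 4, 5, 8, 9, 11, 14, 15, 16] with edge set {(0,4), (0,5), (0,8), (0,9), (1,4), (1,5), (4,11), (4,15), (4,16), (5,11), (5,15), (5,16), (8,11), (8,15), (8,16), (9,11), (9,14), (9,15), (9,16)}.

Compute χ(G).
Clique number ω(G) = 2 (lower bound: χ ≥ ω).
The graph is bipartite (no odd cycle), so 2 colors suffice: χ(G) = 2.
A valid 2-coloring: color 1: [4, 5, 8, 9]; color 2: [0, 1, 11, 14, 15, 16].

χ(G) = 2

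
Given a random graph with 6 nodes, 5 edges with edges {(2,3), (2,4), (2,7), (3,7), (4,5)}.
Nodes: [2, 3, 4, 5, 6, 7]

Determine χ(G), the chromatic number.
Clique number ω(G) = 3 (lower bound: χ ≥ ω).
The clique on [2, 3, 7] has size 3, forcing χ ≥ 3, and the coloring below uses 3 colors, so χ(G) = 3.
A valid 3-coloring: color 1: [2, 5, 6]; color 2: [3, 4]; color 3: [7].

χ(G) = 3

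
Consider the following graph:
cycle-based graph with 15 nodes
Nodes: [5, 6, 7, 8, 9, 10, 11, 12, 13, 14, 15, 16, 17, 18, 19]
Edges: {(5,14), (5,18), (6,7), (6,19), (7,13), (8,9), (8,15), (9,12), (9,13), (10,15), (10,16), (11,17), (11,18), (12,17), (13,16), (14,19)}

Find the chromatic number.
Clique number ω(G) = 2 (lower bound: χ ≥ ω).
Odd cycle [17, 11, 18, 5, 14, 19, 6, 7, 13, 9, 12] needs 3 colors (χ ≥ 3).
The coloring below uses 3 colors, so χ(G) = 3.
A valid 3-coloring: color 1: [6, 9, 14, 15, 16, 17, 18]; color 2: [5, 8, 10, 11, 12, 13, 19]; color 3: [7].

χ(G) = 3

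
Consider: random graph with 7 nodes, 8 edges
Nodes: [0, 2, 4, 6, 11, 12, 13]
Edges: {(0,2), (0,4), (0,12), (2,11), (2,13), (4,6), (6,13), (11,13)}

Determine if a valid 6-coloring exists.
Yes, G is 6-colorable

A valid 6-coloring: color 1: [0, 13]; color 2: [2, 6, 12]; color 3: [4, 11].
(χ(G) = 3 ≤ 6.)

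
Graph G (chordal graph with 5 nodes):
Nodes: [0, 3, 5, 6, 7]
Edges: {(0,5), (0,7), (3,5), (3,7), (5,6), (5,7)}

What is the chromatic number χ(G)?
Clique number ω(G) = 3 (lower bound: χ ≥ ω).
The clique on [0, 5, 7] has size 3, forcing χ ≥ 3, and the coloring below uses 3 colors, so χ(G) = 3.
A valid 3-coloring: color 1: [5]; color 2: [6, 7]; color 3: [0, 3].

χ(G) = 3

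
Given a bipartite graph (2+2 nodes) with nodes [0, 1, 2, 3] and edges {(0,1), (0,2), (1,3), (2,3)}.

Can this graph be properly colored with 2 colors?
A valid 2-coloring: color 1: [0, 3]; color 2: [1, 2].
(χ(G) = 2 ≤ 2.)

Yes, G is 2-colorable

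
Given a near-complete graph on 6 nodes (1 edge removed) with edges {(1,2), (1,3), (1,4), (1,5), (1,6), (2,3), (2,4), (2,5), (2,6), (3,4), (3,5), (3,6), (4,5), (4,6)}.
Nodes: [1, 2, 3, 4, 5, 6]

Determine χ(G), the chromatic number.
χ(G) = 5

Clique number ω(G) = 5 (lower bound: χ ≥ ω).
The clique on [1, 2, 3, 4, 5] has size 5, forcing χ ≥ 5, and the coloring below uses 5 colors, so χ(G) = 5.
A valid 5-coloring: color 1: [1]; color 2: [4]; color 3: [3]; color 4: [2]; color 5: [5, 6].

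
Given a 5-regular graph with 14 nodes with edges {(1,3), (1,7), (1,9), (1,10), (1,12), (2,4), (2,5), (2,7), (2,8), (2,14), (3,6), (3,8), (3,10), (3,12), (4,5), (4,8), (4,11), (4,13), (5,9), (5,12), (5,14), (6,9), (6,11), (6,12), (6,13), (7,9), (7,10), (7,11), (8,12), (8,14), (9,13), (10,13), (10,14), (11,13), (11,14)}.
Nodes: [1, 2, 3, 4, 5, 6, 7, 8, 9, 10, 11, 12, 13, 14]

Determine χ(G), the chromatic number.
χ(G) = 4

Clique number ω(G) = 3 (lower bound: χ ≥ ω).
Suppose a proper 3-coloring c exists. The clique [1, 3, 10] takes 3 distinct colors; by symmetry let c(1) = 1, c(3) = 2, c(10) = 3.
- Vertex 7: neighbors [1, 10] already have colors [1, 3] ⇒ c(7) = 2.
- Vertex 9: neighbors [1, 7] already have colors [1, 2] ⇒ c(9) = 3.
- Vertex 6: neighbors [3, 9] already have colors [2, 3] ⇒ c(6) = 1.
- Vertex 11: neighbors [6, 7] already have colors [1, 2] ⇒ c(11) = 3.
- Vertex 12: neighbors [1, 3] already have colors [1, 2] ⇒ c(12) = 3.
- Vertex 8: neighbors [3, 12] already have colors [2, 3] ⇒ c(8) = 1.
- Vertex 2: neighbors [8, 7] already have colors [1, 2] ⇒ c(2) = 3.
- Vertex 4: neighbors [8, 2] already have colors [1, 3] ⇒ c(4) = 2.
- Vertex 13: neighbors [6, 4, 9] already have colors [1, 2, 3] — all 3 colors blocked. Contradiction.
The forced assignments end in a contradiction, so G has no proper 3-coloring (χ ≥ 4).
The coloring below uses 4 colors, so χ(G) = 4.
A valid 4-coloring: color 1: [4, 6, 10]; color 2: [2, 3, 9, 11]; color 3: [1, 5, 8, 13]; color 4: [7, 12, 14].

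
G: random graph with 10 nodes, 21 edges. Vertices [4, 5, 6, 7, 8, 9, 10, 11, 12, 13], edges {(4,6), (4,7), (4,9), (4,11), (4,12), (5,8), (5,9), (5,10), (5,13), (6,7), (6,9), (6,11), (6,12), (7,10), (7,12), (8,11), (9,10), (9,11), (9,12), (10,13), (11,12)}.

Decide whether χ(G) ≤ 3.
No, G is not 3-colorable

The clique on vertices [4, 6, 9, 11, 12] has size 5 > 3, so it alone needs 5 colors.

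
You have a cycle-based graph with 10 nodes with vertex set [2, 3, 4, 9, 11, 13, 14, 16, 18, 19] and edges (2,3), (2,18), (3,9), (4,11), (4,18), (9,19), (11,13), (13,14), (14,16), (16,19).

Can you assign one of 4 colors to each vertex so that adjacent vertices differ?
Yes, G is 4-colorable

A valid 4-coloring: color 1: [3, 11, 14, 18, 19]; color 2: [2, 4, 9, 13, 16].
(χ(G) = 2 ≤ 4.)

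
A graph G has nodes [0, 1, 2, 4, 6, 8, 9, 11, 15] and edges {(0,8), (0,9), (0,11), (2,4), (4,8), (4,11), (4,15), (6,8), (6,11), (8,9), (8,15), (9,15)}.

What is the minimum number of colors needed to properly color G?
Clique number ω(G) = 3 (lower bound: χ ≥ ω).
The clique on [0, 8, 9] has size 3, forcing χ ≥ 3, and the coloring below uses 3 colors, so χ(G) = 3.
A valid 3-coloring: color 1: [1, 2, 8, 11]; color 2: [4, 6, 9]; color 3: [0, 15].

χ(G) = 3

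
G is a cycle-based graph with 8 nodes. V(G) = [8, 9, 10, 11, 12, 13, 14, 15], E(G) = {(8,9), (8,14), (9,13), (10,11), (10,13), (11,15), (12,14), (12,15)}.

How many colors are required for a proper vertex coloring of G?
χ(G) = 2

Clique number ω(G) = 2 (lower bound: χ ≥ ω).
The graph is bipartite (no odd cycle), so 2 colors suffice: χ(G) = 2.
A valid 2-coloring: color 1: [9, 10, 14, 15]; color 2: [8, 11, 12, 13].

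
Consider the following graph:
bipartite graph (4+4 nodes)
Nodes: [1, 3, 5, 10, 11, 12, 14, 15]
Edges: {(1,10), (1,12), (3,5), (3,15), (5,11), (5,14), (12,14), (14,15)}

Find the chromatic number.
χ(G) = 2

Clique number ω(G) = 2 (lower bound: χ ≥ ω).
The graph is bipartite (no odd cycle), so 2 colors suffice: χ(G) = 2.
A valid 2-coloring: color 1: [1, 3, 11, 14]; color 2: [5, 10, 12, 15].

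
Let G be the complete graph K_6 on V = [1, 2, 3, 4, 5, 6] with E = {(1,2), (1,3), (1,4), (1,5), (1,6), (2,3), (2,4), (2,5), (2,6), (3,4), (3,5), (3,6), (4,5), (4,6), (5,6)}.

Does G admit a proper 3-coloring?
No, G is not 3-colorable

The clique on vertices [1, 2, 3, 4, 5, 6] has size 6 > 3, so it alone needs 6 colors.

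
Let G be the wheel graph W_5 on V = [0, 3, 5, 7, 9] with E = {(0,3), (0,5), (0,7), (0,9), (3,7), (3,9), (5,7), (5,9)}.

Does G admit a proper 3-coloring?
A valid 3-coloring: color 1: [0]; color 2: [7, 9]; color 3: [3, 5].
(χ(G) = 3 ≤ 3.)

Yes, G is 3-colorable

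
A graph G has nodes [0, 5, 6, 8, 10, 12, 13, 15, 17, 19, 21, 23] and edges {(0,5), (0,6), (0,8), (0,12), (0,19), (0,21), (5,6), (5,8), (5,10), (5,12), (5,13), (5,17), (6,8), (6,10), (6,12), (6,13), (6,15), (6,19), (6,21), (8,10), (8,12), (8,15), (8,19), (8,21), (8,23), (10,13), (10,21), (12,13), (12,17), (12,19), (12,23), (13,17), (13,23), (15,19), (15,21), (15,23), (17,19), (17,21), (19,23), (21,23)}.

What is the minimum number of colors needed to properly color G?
Clique number ω(G) = 5 (lower bound: χ ≥ ω).
The clique on [0, 6, 8, 12, 19] has size 5, forcing χ ≥ 5, and the coloring below uses 5 colors, so χ(G) = 5.
A valid 5-coloring: color 1: [8, 13]; color 2: [6, 17, 23]; color 3: [12, 21]; color 4: [5, 19]; color 5: [0, 10, 15].

χ(G) = 5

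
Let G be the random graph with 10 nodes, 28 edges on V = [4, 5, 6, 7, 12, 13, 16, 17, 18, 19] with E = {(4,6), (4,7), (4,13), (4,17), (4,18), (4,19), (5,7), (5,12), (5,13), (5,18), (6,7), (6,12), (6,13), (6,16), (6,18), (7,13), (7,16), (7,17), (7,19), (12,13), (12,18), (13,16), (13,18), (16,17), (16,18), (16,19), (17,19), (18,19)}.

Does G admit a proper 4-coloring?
Yes, G is 4-colorable

A valid 4-coloring: color 1: [7, 18]; color 2: [13, 19]; color 3: [5, 6, 17]; color 4: [4, 12, 16].
(χ(G) = 4 ≤ 4.)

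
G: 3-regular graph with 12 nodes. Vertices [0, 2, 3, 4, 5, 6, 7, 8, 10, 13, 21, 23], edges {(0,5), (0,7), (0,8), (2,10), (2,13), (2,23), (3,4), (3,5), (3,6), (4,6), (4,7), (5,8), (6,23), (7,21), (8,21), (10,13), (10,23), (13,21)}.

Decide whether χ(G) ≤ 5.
A valid 5-coloring: color 1: [0, 4, 21, 23]; color 2: [5, 6, 7, 13]; color 3: [3, 8, 10]; color 4: [2].
(χ(G) = 3 ≤ 5.)

Yes, G is 5-colorable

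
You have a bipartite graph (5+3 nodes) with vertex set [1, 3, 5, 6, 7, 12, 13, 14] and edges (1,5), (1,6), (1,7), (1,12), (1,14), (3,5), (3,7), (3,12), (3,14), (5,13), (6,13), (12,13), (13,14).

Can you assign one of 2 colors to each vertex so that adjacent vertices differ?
Yes, G is 2-colorable

A valid 2-coloring: color 1: [1, 3, 13]; color 2: [5, 6, 7, 12, 14].
(χ(G) = 2 ≤ 2.)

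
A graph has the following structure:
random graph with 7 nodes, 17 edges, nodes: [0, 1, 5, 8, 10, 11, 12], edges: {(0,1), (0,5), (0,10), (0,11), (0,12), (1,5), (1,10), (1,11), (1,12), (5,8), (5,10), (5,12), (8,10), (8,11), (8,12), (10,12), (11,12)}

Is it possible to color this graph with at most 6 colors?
Yes, G is 6-colorable

A valid 6-coloring: color 1: [12]; color 2: [5, 11]; color 3: [10]; color 4: [0, 8]; color 5: [1].
(χ(G) = 5 ≤ 6.)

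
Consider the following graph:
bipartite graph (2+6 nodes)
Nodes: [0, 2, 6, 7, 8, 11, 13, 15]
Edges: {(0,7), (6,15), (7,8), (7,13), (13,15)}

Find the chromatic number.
χ(G) = 2

Clique number ω(G) = 2 (lower bound: χ ≥ ω).
The graph is bipartite (no odd cycle), so 2 colors suffice: χ(G) = 2.
A valid 2-coloring: color 1: [2, 7, 11, 15]; color 2: [0, 6, 8, 13].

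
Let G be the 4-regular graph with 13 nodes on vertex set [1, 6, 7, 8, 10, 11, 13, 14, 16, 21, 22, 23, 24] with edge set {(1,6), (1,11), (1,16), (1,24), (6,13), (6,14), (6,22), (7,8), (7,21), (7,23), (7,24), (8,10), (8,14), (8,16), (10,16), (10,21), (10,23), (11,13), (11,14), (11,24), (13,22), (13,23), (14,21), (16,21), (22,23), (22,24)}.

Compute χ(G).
χ(G) = 3

Clique number ω(G) = 3 (lower bound: χ ≥ ω).
The clique on [1, 11, 24] has size 3, forcing χ ≥ 3, and the coloring below uses 3 colors, so χ(G) = 3.
A valid 3-coloring: color 1: [6, 8, 21, 23, 24]; color 2: [1, 7, 10, 13, 14]; color 3: [11, 16, 22].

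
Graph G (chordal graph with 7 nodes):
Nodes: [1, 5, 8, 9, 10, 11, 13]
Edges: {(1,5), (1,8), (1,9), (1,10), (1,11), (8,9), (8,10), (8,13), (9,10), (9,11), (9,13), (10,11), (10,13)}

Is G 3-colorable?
No, G is not 3-colorable

The clique on vertices [1, 8, 9, 10] has size 4 > 3, so it alone needs 4 colors.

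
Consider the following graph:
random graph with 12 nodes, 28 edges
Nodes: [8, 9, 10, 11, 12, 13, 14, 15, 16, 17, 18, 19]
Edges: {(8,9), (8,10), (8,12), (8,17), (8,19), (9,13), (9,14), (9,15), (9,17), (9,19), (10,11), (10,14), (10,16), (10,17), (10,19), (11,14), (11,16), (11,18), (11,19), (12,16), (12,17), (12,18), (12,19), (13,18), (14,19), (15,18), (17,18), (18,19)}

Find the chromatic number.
Clique number ω(G) = 4 (lower bound: χ ≥ ω).
The clique on [10, 11, 14, 19] has size 4, forcing χ ≥ 4, and the coloring below uses 4 colors, so χ(G) = 4.
A valid 4-coloring: color 1: [13, 15, 16, 17, 19]; color 2: [9, 10, 18]; color 3: [11, 12]; color 4: [8, 14].

χ(G) = 4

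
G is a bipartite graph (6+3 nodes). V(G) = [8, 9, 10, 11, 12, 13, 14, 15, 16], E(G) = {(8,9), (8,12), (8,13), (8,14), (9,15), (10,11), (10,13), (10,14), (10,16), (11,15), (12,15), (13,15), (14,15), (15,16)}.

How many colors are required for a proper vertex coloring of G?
χ(G) = 2

Clique number ω(G) = 2 (lower bound: χ ≥ ω).
The graph is bipartite (no odd cycle), so 2 colors suffice: χ(G) = 2.
A valid 2-coloring: color 1: [8, 10, 15]; color 2: [9, 11, 12, 13, 14, 16].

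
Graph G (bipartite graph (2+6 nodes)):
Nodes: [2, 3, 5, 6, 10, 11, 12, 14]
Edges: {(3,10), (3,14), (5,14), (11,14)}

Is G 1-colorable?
No, G is not 1-colorable

Edge (3,10) forces its endpoints to differ, so 1 color is not enough.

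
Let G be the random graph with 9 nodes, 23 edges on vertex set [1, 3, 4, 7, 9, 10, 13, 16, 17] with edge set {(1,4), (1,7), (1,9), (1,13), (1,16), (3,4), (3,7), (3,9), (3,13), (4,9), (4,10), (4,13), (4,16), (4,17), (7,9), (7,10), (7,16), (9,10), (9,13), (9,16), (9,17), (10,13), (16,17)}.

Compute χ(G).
χ(G) = 4

Clique number ω(G) = 4 (lower bound: χ ≥ ω).
The clique on [1, 4, 9, 16] has size 4, forcing χ ≥ 4, and the coloring below uses 4 colors, so χ(G) = 4.
A valid 4-coloring: color 1: [9]; color 2: [4, 7]; color 3: [13, 16]; color 4: [1, 3, 10, 17].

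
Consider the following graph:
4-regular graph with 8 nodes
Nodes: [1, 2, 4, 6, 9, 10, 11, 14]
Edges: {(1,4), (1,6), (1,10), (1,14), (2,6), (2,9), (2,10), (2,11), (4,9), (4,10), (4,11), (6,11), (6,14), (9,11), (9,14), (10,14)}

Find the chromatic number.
Clique number ω(G) = 3 (lower bound: χ ≥ ω).
The clique on [1, 4, 10] has size 3, forcing χ ≥ 3, and the coloring below uses 3 colors, so χ(G) = 3.
A valid 3-coloring: color 1: [2, 4, 14]; color 2: [6, 9, 10]; color 3: [1, 11].

χ(G) = 3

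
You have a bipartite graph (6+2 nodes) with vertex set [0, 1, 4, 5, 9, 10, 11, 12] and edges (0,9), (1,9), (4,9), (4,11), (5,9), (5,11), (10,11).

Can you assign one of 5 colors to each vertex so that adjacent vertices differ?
A valid 5-coloring: color 1: [9, 11, 12]; color 2: [0, 1, 4, 5, 10].
(χ(G) = 2 ≤ 5.)

Yes, G is 5-colorable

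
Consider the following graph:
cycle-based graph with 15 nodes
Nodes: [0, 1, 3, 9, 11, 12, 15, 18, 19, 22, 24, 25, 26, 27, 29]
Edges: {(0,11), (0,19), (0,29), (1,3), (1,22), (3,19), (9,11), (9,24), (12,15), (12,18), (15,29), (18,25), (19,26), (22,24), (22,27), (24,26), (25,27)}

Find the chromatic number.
Clique number ω(G) = 2 (lower bound: χ ≥ ω).
Odd cycle [18, 12, 15, 29, 0, 19, 3, 1, 22, 27, 25] needs 3 colors (χ ≥ 3).
The coloring below uses 3 colors, so χ(G) = 3.
A valid 3-coloring: color 1: [0, 3, 15, 18, 24, 27]; color 2: [11, 12, 19, 22, 25, 29]; color 3: [1, 9, 26].

χ(G) = 3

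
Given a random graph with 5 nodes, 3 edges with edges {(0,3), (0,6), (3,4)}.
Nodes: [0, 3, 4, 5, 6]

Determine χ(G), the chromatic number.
χ(G) = 2

Clique number ω(G) = 2 (lower bound: χ ≥ ω).
The graph is bipartite (no odd cycle), so 2 colors suffice: χ(G) = 2.
A valid 2-coloring: color 1: [0, 4, 5]; color 2: [3, 6].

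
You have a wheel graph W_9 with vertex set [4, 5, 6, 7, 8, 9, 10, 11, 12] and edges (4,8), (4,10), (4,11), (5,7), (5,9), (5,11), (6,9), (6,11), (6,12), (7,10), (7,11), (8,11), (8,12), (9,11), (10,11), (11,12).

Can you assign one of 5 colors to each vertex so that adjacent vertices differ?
A valid 5-coloring: color 1: [11]; color 2: [5, 6, 8, 10]; color 3: [4, 7, 9, 12].
(χ(G) = 3 ≤ 5.)

Yes, G is 5-colorable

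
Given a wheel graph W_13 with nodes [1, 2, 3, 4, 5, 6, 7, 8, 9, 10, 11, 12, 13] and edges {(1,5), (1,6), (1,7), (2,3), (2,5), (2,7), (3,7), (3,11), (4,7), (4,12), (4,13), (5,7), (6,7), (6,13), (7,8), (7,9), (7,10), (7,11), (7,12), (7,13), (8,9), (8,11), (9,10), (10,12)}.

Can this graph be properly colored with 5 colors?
Yes, G is 5-colorable

A valid 5-coloring: color 1: [7]; color 2: [3, 4, 5, 6, 8, 10]; color 3: [1, 2, 9, 11, 12, 13].
(χ(G) = 3 ≤ 5.)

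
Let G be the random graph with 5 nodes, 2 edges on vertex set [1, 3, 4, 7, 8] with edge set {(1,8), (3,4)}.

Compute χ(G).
Clique number ω(G) = 2 (lower bound: χ ≥ ω).
The graph is bipartite (no odd cycle), so 2 colors suffice: χ(G) = 2.
A valid 2-coloring: color 1: [4, 7, 8]; color 2: [1, 3].

χ(G) = 2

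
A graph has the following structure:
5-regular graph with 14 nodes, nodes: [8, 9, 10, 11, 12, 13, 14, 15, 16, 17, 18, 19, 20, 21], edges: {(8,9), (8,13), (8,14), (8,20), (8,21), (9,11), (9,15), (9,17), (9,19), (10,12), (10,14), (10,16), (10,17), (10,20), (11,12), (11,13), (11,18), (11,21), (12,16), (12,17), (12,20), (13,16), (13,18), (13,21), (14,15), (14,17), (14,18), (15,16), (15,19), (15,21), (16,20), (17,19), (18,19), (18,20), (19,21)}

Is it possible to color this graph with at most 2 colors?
No, G is not 2-colorable

The clique on vertices [10, 12, 16, 20] has size 4 > 2, so it alone needs 4 colors.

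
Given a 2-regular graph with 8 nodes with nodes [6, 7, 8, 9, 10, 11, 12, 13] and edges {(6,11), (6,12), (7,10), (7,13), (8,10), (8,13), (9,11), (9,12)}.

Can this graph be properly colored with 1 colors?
Edge (6,11) forces its endpoints to differ, so 1 color is not enough.

No, G is not 1-colorable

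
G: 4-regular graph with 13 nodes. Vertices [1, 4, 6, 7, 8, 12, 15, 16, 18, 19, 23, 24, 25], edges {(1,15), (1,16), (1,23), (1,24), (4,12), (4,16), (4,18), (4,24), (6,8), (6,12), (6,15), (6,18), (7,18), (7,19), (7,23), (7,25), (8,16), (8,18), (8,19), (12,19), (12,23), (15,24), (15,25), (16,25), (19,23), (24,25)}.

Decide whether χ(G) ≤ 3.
Yes, G is 3-colorable

A valid 3-coloring: color 1: [7, 8, 12, 24]; color 2: [1, 4, 6, 19, 25]; color 3: [15, 16, 18, 23].
(χ(G) = 3 ≤ 3.)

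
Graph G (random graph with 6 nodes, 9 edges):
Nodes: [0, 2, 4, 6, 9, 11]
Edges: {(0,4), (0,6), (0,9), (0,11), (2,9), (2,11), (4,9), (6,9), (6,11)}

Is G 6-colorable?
Yes, G is 6-colorable

A valid 6-coloring: color 1: [9, 11]; color 2: [0, 2]; color 3: [4, 6].
(χ(G) = 3 ≤ 6.)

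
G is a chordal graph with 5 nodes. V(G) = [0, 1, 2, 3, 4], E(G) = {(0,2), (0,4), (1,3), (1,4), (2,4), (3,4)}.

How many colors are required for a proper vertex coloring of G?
χ(G) = 3

Clique number ω(G) = 3 (lower bound: χ ≥ ω).
The clique on [0, 2, 4] has size 3, forcing χ ≥ 3, and the coloring below uses 3 colors, so χ(G) = 3.
A valid 3-coloring: color 1: [4]; color 2: [1, 2]; color 3: [0, 3].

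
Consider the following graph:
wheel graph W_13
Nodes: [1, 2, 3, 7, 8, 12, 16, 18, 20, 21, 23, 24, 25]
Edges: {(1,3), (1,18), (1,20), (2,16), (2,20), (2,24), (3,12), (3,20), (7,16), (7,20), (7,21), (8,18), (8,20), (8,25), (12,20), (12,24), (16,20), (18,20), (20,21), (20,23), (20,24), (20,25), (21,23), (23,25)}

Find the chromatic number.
Clique number ω(G) = 3 (lower bound: χ ≥ ω).
The clique on [1, 18, 20] has size 3, forcing χ ≥ 3, and the coloring below uses 3 colors, so χ(G) = 3.
A valid 3-coloring: color 1: [20]; color 2: [3, 16, 18, 21, 24, 25]; color 3: [1, 2, 7, 8, 12, 23].

χ(G) = 3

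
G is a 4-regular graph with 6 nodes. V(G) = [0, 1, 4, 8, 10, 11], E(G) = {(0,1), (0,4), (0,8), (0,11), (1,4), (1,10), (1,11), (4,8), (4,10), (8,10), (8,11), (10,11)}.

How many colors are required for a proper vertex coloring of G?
χ(G) = 3

Clique number ω(G) = 3 (lower bound: χ ≥ ω).
The clique on [0, 8, 11] has size 3, forcing χ ≥ 3, and the coloring below uses 3 colors, so χ(G) = 3.
A valid 3-coloring: color 1: [4, 11]; color 2: [0, 10]; color 3: [1, 8].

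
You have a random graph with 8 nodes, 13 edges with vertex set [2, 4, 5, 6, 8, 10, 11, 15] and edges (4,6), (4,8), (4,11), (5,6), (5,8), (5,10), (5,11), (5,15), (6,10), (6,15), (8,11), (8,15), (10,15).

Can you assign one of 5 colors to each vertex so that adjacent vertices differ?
Yes, G is 5-colorable

A valid 5-coloring: color 1: [2, 4, 5]; color 2: [11, 15]; color 3: [6, 8]; color 4: [10].
(χ(G) = 4 ≤ 5.)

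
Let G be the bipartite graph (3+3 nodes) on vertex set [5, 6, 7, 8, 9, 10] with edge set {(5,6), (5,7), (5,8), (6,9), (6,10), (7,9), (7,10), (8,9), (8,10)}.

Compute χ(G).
Clique number ω(G) = 2 (lower bound: χ ≥ ω).
The graph is bipartite (no odd cycle), so 2 colors suffice: χ(G) = 2.
A valid 2-coloring: color 1: [5, 9, 10]; color 2: [6, 7, 8].

χ(G) = 2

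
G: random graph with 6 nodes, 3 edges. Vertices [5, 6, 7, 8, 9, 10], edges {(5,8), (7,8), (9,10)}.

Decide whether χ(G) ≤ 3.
Yes, G is 3-colorable

A valid 3-coloring: color 1: [6, 8, 9]; color 2: [5, 7, 10].
(χ(G) = 2 ≤ 3.)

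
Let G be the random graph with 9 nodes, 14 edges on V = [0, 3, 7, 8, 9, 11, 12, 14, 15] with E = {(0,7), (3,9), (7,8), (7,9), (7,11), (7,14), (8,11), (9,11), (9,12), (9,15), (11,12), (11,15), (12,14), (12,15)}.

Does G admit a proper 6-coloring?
A valid 6-coloring: color 1: [3, 7, 12]; color 2: [0, 8, 9, 14]; color 3: [11]; color 4: [15].
(χ(G) = 4 ≤ 6.)

Yes, G is 6-colorable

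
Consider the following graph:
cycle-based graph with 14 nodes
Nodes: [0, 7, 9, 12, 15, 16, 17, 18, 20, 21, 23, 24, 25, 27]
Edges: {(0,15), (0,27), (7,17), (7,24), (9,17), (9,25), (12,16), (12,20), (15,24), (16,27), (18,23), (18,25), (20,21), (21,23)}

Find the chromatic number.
χ(G) = 2

Clique number ω(G) = 2 (lower bound: χ ≥ ω).
The graph is bipartite (no odd cycle), so 2 colors suffice: χ(G) = 2.
A valid 2-coloring: color 1: [7, 9, 12, 15, 18, 21, 27]; color 2: [0, 16, 17, 20, 23, 24, 25].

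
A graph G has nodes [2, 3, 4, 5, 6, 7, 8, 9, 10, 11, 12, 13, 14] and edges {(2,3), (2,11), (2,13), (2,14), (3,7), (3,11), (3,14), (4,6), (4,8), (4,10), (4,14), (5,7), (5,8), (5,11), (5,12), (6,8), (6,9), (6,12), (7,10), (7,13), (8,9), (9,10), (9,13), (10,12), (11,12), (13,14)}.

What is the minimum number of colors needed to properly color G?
Clique number ω(G) = 3 (lower bound: χ ≥ ω).
The clique on [2, 3, 11] has size 3, forcing χ ≥ 3, and the coloring below uses 3 colors, so χ(G) = 3.
A valid 3-coloring: color 1: [7, 8, 11, 14]; color 2: [3, 5, 6, 10, 13]; color 3: [2, 4, 9, 12].

χ(G) = 3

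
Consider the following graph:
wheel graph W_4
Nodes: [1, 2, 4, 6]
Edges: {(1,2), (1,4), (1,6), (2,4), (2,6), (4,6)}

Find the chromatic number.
χ(G) = 4

Clique number ω(G) = 4 (lower bound: χ ≥ ω).
The clique on [1, 2, 4, 6] has size 4, forcing χ ≥ 4, and the coloring below uses 4 colors, so χ(G) = 4.
A valid 4-coloring: color 1: [6]; color 2: [1]; color 3: [2]; color 4: [4].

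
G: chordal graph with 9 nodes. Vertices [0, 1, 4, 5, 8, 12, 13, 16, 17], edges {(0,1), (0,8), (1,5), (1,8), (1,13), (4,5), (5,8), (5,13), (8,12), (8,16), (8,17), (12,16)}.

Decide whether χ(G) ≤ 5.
A valid 5-coloring: color 1: [4, 8, 13]; color 2: [0, 5, 16, 17]; color 3: [1, 12].
(χ(G) = 3 ≤ 5.)

Yes, G is 5-colorable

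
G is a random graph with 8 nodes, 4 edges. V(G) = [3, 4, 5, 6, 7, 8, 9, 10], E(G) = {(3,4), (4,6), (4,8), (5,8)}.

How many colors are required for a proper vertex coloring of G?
Clique number ω(G) = 2 (lower bound: χ ≥ ω).
The graph is bipartite (no odd cycle), so 2 colors suffice: χ(G) = 2.
A valid 2-coloring: color 1: [4, 5, 7, 9, 10]; color 2: [3, 6, 8].

χ(G) = 2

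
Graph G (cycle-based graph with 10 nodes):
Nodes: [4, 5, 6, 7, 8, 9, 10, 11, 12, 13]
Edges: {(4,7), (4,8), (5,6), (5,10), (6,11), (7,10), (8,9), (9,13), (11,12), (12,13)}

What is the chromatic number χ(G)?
χ(G) = 2

Clique number ω(G) = 2 (lower bound: χ ≥ ω).
The graph is bipartite (no odd cycle), so 2 colors suffice: χ(G) = 2.
A valid 2-coloring: color 1: [4, 6, 9, 10, 12]; color 2: [5, 7, 8, 11, 13].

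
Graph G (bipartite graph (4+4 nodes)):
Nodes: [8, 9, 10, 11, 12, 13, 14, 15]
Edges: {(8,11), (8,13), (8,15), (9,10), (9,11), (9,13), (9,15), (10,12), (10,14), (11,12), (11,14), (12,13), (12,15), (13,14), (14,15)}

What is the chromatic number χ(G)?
χ(G) = 2

Clique number ω(G) = 2 (lower bound: χ ≥ ω).
The graph is bipartite (no odd cycle), so 2 colors suffice: χ(G) = 2.
A valid 2-coloring: color 1: [10, 11, 13, 15]; color 2: [8, 9, 12, 14].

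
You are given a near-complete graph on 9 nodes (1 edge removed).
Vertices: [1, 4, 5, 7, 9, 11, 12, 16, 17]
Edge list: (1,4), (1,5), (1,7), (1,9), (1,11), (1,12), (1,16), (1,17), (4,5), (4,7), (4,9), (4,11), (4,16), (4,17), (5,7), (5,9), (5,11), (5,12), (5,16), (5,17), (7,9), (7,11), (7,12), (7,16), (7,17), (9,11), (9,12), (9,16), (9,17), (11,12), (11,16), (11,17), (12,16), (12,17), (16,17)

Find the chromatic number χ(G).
χ(G) = 8

Clique number ω(G) = 8 (lower bound: χ ≥ ω).
The clique on [1, 4, 5, 7, 9, 11, 16, 17] has size 8, forcing χ ≥ 8, and the coloring below uses 8 colors, so χ(G) = 8.
A valid 8-coloring: color 1: [5]; color 2: [9]; color 3: [16]; color 4: [7]; color 5: [11]; color 6: [17]; color 7: [1]; color 8: [4, 12].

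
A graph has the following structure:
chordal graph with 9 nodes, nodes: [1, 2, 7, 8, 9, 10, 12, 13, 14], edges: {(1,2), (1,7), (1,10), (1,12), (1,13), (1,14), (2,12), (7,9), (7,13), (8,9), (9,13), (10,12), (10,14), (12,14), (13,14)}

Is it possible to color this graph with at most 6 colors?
A valid 6-coloring: color 1: [1, 9]; color 2: [2, 7, 8, 14]; color 3: [12, 13]; color 4: [10].
(χ(G) = 4 ≤ 6.)

Yes, G is 6-colorable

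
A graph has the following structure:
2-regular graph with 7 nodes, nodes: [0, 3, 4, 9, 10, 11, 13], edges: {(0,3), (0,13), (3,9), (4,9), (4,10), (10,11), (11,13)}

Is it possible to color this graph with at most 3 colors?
Yes, G is 3-colorable

A valid 3-coloring: color 1: [0, 9, 10]; color 2: [3, 4, 13]; color 3: [11].
(χ(G) = 3 ≤ 3.)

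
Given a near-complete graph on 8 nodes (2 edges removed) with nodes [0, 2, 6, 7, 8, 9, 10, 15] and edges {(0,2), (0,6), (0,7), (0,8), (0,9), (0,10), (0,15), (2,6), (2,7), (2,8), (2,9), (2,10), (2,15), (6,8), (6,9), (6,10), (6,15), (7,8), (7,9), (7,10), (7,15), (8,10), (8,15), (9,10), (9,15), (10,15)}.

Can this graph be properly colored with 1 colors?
No, G is not 1-colorable

The clique on vertices [0, 2, 6, 8, 10, 15] has size 6 > 1, so it alone needs 6 colors.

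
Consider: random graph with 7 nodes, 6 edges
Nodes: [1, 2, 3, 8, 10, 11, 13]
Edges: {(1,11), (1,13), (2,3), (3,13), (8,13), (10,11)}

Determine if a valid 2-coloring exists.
A valid 2-coloring: color 1: [2, 11, 13]; color 2: [1, 3, 8, 10].
(χ(G) = 2 ≤ 2.)

Yes, G is 2-colorable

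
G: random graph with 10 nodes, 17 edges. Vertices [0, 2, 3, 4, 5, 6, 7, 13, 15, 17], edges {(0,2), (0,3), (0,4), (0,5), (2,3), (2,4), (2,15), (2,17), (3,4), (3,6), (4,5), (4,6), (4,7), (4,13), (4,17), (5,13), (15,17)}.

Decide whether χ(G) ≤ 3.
No, G is not 3-colorable

The clique on vertices [0, 2, 3, 4] has size 4 > 3, so it alone needs 4 colors.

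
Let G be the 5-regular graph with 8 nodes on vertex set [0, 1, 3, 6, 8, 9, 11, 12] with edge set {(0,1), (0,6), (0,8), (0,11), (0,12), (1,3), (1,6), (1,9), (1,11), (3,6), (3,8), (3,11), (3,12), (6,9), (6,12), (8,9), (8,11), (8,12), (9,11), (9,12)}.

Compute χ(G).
Clique number ω(G) = 3 (lower bound: χ ≥ ω).
Odd cycle [11, 8, 12, 6, 1] needs 3 colors (χ ≥ 3).
Vertex 0 is adjacent to every vertex of [1, 6, 8, 11, 12], which already need 3 colors among themselves, so 0 needs a new color (χ ≥ 4).
The coloring below uses 4 colors, so χ(G) = 4.
A valid 4-coloring: color 1: [6, 11]; color 2: [0, 3, 9]; color 3: [1, 8]; color 4: [12].

χ(G) = 4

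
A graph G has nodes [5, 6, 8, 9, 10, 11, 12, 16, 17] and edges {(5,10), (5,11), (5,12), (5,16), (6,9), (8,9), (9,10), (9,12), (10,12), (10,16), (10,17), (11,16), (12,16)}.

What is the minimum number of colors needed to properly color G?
χ(G) = 4

Clique number ω(G) = 4 (lower bound: χ ≥ ω).
The clique on [5, 10, 12, 16] has size 4, forcing χ ≥ 4, and the coloring below uses 4 colors, so χ(G) = 4.
A valid 4-coloring: color 1: [6, 8, 10, 11]; color 2: [9, 16, 17]; color 3: [12]; color 4: [5].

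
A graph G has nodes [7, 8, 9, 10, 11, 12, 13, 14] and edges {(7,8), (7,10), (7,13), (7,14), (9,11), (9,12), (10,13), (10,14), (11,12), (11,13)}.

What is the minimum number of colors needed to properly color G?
Clique number ω(G) = 3 (lower bound: χ ≥ ω).
The clique on [9, 11, 12] has size 3, forcing χ ≥ 3, and the coloring below uses 3 colors, so χ(G) = 3.
A valid 3-coloring: color 1: [7, 11]; color 2: [8, 12, 13, 14]; color 3: [9, 10].

χ(G) = 3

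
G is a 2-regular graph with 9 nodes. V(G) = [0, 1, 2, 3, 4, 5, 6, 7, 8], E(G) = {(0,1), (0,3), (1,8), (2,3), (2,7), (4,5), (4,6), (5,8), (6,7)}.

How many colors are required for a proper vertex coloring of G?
Clique number ω(G) = 2 (lower bound: χ ≥ ω).
Odd cycle [5, 8, 1, 0, 3, 2, 7, 6, 4] needs 3 colors (χ ≥ 3).
The coloring below uses 3 colors, so χ(G) = 3.
A valid 3-coloring: color 1: [1, 2, 5, 6]; color 2: [0, 4, 7, 8]; color 3: [3].

χ(G) = 3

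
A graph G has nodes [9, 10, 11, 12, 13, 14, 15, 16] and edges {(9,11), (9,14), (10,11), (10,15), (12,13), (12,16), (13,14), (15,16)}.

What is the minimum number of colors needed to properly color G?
Clique number ω(G) = 2 (lower bound: χ ≥ ω).
The graph is bipartite (no odd cycle), so 2 colors suffice: χ(G) = 2.
A valid 2-coloring: color 1: [11, 12, 14, 15]; color 2: [9, 10, 13, 16].

χ(G) = 2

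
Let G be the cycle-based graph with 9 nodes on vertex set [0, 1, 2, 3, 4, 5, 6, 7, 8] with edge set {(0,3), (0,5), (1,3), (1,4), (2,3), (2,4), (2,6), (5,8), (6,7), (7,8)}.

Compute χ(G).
Clique number ω(G) = 2 (lower bound: χ ≥ ω).
Odd cycle [6, 7, 8, 5, 0, 3, 1, 4, 2] needs 3 colors (χ ≥ 3).
The coloring below uses 3 colors, so χ(G) = 3.
A valid 3-coloring: color 1: [1, 2, 5, 7]; color 2: [3, 4, 6, 8]; color 3: [0].

χ(G) = 3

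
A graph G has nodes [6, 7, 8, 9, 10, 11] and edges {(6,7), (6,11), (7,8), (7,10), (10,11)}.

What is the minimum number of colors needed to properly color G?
χ(G) = 2

Clique number ω(G) = 2 (lower bound: χ ≥ ω).
The graph is bipartite (no odd cycle), so 2 colors suffice: χ(G) = 2.
A valid 2-coloring: color 1: [7, 9, 11]; color 2: [6, 8, 10].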